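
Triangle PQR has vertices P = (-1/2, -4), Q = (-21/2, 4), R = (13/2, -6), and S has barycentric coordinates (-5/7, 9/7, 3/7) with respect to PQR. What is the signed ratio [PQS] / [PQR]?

3/7

The signed ratio [PQS]/[PQR] equals the barycentric coordinate of S at vertex R, which is 3/7.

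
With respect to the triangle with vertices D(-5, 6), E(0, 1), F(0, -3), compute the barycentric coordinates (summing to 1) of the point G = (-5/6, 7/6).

(1/6, 2/3, 1/6)

Signed area of the reference triangle: [DEF] = ½·((-5)·(1−(-3)) + 0·(-3−6) + 0·(6−1)) = ½·(-20 + 0 + 0) = -10.
[GEF] = ½·((-5/6)·(1−(-3)) + 0·(-3−(7/6)) + 0·(7/6−1)) = ½·(-10/3 + 0 + 0) = -5/3, so the D-coordinate is (-5/3)/(-10) = 1/6.
[DGF] = ½·((-5)·(7/6−(-3)) + (-5/6)·(-3−6) + 0·(6−(7/6))) = ½·(-125/6 + 15/2 + 0) = -20/3, so the E-coordinate is 2/3.
[DEG] = ½·((-5)·(1−(7/6)) + 0·(7/6−6) + (-5/6)·(6−1)) = ½·(5/6 + 0 − 25/6) = -5/3, so the F-coordinate is 1/6.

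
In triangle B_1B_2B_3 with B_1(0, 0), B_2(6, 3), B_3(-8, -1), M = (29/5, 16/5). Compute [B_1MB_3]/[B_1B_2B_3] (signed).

11/10

[B_1B_2B_3] = ½·(0·(3−(-1)) + 6·(-1−0) + (-8)·(0−3)) = ½·(0 − 6 + 24) = 9.
[B_1MB_3] = ½·(0·(16/5−(-1)) + (29/5)·(-1−0) + (-8)·(0−(16/5))) = ½·(0 − 29/5 + 128/5) = 99/10, so the ratio is (99/10)/9 = 11/10.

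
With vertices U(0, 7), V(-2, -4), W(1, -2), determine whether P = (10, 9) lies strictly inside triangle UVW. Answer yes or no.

no

Barycentric coordinates of P: (15/29, -92/29, 106/29).
The three coordinates are positive, negative, positive; a point is interior exactly when all three are positive.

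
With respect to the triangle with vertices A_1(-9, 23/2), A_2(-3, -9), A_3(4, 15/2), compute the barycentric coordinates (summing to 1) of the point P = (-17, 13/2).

(7/5, 2/5, -4/5)

Signed area of the reference triangle: [A_1A_2A_3] = ½·((-9)·(-9−(15/2)) + (-3)·(15/2−(23/2)) + 4·(23/2−(-9))) = ½·(297/2 + 12 + 82) = 485/4.
[PA_2A_3] = ½·((-17)·(-9−(15/2)) + (-3)·(15/2−(13/2)) + 4·(13/2−(-9))) = ½·(561/2 − 3 + 62) = 679/4, so the A_1-coordinate is (679/4)/(485/4) = 7/5.
[A_1PA_3] = ½·((-9)·(13/2−(15/2)) + (-17)·(15/2−(23/2)) + 4·(23/2−(13/2))) = ½·(9 + 68 + 20) = 97/2, so the A_2-coordinate is 2/5.
[A_1A_2P] = ½·((-9)·(-9−(13/2)) + (-3)·(13/2−(23/2)) + (-17)·(23/2−(-9))) = ½·(279/2 + 15 − 697/2) = -97, so the A_3-coordinate is -4/5.
Check: 7/5 + 2/5 − 4/5 = 1.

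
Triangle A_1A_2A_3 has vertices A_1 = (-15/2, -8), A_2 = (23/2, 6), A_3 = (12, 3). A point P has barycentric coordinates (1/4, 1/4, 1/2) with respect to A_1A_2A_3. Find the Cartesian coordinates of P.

P = (1/4)·A_1 + (1/4)·A_2 + (1/2)·A_3.
x-coordinate: (1/4)·(-15/2) + (1/4)·(23/2) + (1/2)·12 = 7.
y-coordinate: (1/4)·(-8) + (1/4)·6 + (1/2)·3 = 1.

(7, 1)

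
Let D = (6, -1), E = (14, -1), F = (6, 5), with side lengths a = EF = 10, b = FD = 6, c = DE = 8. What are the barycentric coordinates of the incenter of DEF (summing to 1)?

(5/12, 1/4, 1/3)

The incenter has barycentric coordinates proportional to the opposite side lengths: (10 : 6 : 8).
Normalizing by 10+6+8 = 24 gives (5/12, 1/4, 1/3).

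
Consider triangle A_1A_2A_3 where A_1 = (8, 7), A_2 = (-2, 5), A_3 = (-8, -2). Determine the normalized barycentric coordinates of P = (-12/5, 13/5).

Signed area of the reference triangle: [A_1A_2A_3] = ½·(8·(5−(-2)) + (-2)·(-2−7) + (-8)·(7−5)) = ½·(56 + 18 − 16) = 29.
[PA_2A_3] = ½·((-12/5)·(5−(-2)) + (-2)·(-2−(13/5)) + (-8)·(13/5−5)) = ½·(-84/5 + 46/5 + 96/5) = 29/5, so the A_1-coordinate is (29/5)/29 = 1/5.
[A_1PA_3] = ½·(8·(13/5−(-2)) + (-12/5)·(-2−7) + (-8)·(7−(13/5))) = ½·(184/5 + 108/5 − 176/5) = 58/5, so the A_2-coordinate is 2/5.
[A_1A_2P] = ½·(8·(5−(13/5)) + (-2)·(13/5−7) + (-12/5)·(7−5)) = ½·(96/5 + 44/5 − 24/5) = 58/5, so the A_3-coordinate is 2/5.

(1/5, 2/5, 2/5)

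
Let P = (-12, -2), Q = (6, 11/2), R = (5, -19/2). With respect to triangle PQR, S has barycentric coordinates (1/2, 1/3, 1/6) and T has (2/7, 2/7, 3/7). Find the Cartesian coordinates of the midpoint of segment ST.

(-115/84, -107/56)

Barycentric coordinates of the midpoint are the average: (11/28, 13/42, 25/84).
Converting: (11/28)·P + (13/42)·Q + (25/84)·R = (-115/84, -107/56).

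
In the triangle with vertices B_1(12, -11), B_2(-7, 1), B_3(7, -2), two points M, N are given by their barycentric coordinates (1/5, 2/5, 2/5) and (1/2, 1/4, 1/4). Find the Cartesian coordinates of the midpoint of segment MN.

(21/5, -167/40)

Barycentric coordinates of the midpoint are the average: (7/20, 13/40, 13/40).
Converting: (7/20)·B_1 + (13/40)·B_2 + (13/40)·B_3 = (21/5, -167/40).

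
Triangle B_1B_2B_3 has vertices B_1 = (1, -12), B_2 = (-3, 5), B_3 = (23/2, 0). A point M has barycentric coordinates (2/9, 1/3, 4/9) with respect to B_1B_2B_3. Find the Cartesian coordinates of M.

M = (2/9)·B_1 + (1/3)·B_2 + (4/9)·B_3.
x-coordinate: (2/9)·1 + (1/3)·(-3) + (4/9)·(23/2) = 13/3.
y-coordinate: (2/9)·(-12) + (1/3)·5 + (4/9)·0 = -1.

(13/3, -1)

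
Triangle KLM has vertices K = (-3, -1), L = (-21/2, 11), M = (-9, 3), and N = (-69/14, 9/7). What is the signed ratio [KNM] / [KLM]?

1/7

[KLM] = ½·((-3)·(11−3) + (-21/2)·(3−(-1)) + (-9)·(-1−11)) = ½·(-24 − 42 + 108) = 21.
[KNM] = ½·((-3)·(9/7−3) + (-69/14)·(3−(-1)) + (-9)·(-1−(9/7))) = ½·(36/7 − 138/7 + 144/7) = 3, so the ratio is 3/21 = 1/7.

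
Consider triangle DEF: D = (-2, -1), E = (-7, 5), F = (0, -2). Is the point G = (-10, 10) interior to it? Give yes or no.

no

Barycentric coordinates of G: (-2, 2, 1).
The three coordinates are negative, positive, positive; a point is interior exactly when all three are positive.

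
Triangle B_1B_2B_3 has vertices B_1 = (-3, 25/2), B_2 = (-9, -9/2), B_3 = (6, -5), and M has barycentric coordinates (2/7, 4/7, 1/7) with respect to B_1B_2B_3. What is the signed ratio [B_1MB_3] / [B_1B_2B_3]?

The signed ratio [B_1MB_3]/[B_1B_2B_3] equals the barycentric coordinate of M at vertex B_2, which is 4/7.

4/7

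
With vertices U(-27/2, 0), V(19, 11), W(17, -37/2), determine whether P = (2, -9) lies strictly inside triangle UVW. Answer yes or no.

yes

Barycentric coordinates of P: (1846/3747, 49/3747, 1852/3747).
The three coordinates are positive, positive, positive; a point is interior exactly when all three are positive.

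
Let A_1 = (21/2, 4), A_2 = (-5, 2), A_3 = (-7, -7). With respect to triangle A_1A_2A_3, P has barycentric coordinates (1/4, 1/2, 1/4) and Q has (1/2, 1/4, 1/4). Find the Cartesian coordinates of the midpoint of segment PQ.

(5/16, 1/2)

Barycentric coordinates of the midpoint are the average: (3/8, 3/8, 1/4).
Converting: (3/8)·A_1 + (3/8)·A_2 + (1/4)·A_3 = (5/16, 1/2).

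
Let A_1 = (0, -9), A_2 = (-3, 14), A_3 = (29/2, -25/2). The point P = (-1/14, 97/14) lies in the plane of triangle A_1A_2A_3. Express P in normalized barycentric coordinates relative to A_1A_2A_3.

(1/7, 5/7, 1/7)

Signed area of the reference triangle: [A_1A_2A_3] = ½·(0·(14−(-25/2)) + (-3)·(-25/2−(-9)) + (29/2)·(-9−14)) = ½·(0 + 21/2 − 667/2) = -323/2.
[PA_2A_3] = ½·((-1/14)·(14−(-25/2)) + (-3)·(-25/2−(97/14)) + (29/2)·(97/14−14)) = ½·(-53/28 + 408/7 − 2871/28) = -323/14, so the A_1-coordinate is (-323/14)/(-323/2) = 1/7.
[A_1PA_3] = ½·(0·(97/14−(-25/2)) + (-1/14)·(-25/2−(-9)) + (29/2)·(-9−(97/14))) = ½·(0 + 1/4 − 6467/28) = -1615/14, so the A_2-coordinate is 5/7.
[A_1A_2P] = ½·(0·(14−(97/14)) + (-3)·(97/14−(-9)) + (-1/14)·(-9−14)) = ½·(0 − 669/14 + 23/14) = -323/14, so the A_3-coordinate is 1/7.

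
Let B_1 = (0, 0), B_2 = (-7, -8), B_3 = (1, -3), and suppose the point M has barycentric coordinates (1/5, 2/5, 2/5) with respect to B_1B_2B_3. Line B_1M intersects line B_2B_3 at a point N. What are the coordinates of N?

(-3, -11/2)

Line B_1M meets B_2B_3 where the B_1-coordinate vanishes; zeroing M's B_1-weight and renormalizing leaves B_2, B_3-weights 2/5 : 2/5 → (1/2, 1/2).
So N = (1/2)·B_2 + (1/2)·B_3 = (-3, -11/2).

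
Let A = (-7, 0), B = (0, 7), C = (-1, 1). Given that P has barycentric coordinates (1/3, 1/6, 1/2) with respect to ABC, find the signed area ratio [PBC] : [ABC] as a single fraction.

1/3

The signed ratio [PBC]/[ABC] equals the barycentric coordinate of P at vertex A, which is 1/3.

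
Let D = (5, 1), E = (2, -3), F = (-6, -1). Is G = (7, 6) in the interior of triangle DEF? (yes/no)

Barycentric coordinates of G: (41/19, -51/38, 7/38).
The three coordinates are positive, negative, positive; a point is interior exactly when all three are positive.

no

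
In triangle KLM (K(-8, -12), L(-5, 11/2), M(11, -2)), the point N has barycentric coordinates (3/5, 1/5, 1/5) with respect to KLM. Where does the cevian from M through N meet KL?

Line MN meets KL where the M-coordinate vanishes; zeroing N's M-weight and renormalizing leaves K, L-weights 3/5 : 1/5 → (3/4, 1/4).
So J = (3/4)·K + (1/4)·L = (-29/4, -61/8).

(-29/4, -61/8)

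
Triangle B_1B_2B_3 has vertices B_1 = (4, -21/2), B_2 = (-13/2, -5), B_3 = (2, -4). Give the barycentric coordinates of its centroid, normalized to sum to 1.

The centroid is the average of the vertices, so each weight is 1/3.

(1/3, 1/3, 1/3)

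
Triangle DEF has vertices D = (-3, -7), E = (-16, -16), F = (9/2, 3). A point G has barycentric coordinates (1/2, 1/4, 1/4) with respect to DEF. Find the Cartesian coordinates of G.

(-35/8, -27/4)

G = (1/2)·D + (1/4)·E + (1/4)·F.
x-coordinate: (1/2)·(-3) + (1/4)·(-16) + (1/4)·(9/2) = -35/8.
y-coordinate: (1/2)·(-7) + (1/4)·(-16) + (1/4)·3 = -27/4.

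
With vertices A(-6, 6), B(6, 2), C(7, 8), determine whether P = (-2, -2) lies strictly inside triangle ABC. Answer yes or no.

Barycentric coordinates of P: (11/19, 28/19, -20/19).
The three coordinates are positive, positive, negative; a point is interior exactly when all three are positive.

no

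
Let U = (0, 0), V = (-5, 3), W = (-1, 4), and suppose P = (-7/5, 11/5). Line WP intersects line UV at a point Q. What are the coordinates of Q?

Barycentric coordinates of P with respect to UVW: (2/5, 1/5, 2/5).
On side UV the W-coordinate is zero; dropping P's W-weight 2/5 and renormalizing the remaining 2/5 : 1/5 gives weights 2/3, 1/3 on U, V.
Q = (2/3)·(0, 0) + (1/3)·(-5, 3) = (-5/3, 1).

(-5/3, 1)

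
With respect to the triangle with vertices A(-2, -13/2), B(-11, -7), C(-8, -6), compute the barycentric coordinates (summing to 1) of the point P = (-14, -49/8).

(-3/4, 1/2, 5/4)

Signed area of the reference triangle: [ABC] = ½·((-2)·(-7−(-6)) + (-11)·(-6−(-13/2)) + (-8)·(-13/2−(-7))) = ½·(2 − 11/2 − 4) = -15/4.
[PBC] = ½·((-14)·(-7−(-6)) + (-11)·(-6−(-49/8)) + (-8)·(-49/8−(-7))) = ½·(14 − 11/8 − 7) = 45/16, so the A-coordinate is (45/16)/(-15/4) = -3/4.
[APC] = ½·((-2)·(-49/8−(-6)) + (-14)·(-6−(-13/2)) + (-8)·(-13/2−(-49/8))) = ½·(1/4 − 7 + 3) = -15/8, so the B-coordinate is 1/2.
[ABP] = ½·((-2)·(-7−(-49/8)) + (-11)·(-49/8−(-13/2)) + (-14)·(-13/2−(-7))) = ½·(7/4 − 33/8 − 7) = -75/16, so the C-coordinate is 5/4.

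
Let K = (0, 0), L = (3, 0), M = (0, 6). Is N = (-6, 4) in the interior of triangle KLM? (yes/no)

no

Barycentric coordinates of N: (7/3, -2, 2/3).
The three coordinates are positive, negative, positive; a point is interior exactly when all three are positive.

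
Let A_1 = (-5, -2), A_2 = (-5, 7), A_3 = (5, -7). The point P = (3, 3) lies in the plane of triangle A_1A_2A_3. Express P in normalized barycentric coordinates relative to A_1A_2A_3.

Signed area of the reference triangle: [A_1A_2A_3] = ½·((-5)·(7−(-7)) + (-5)·(-7−(-2)) + 5·(-2−7)) = ½·(-70 + 25 − 45) = -45.
[PA_2A_3] = ½·(3·(7−(-7)) + (-5)·(-7−3) + 5·(3−7)) = ½·(42 + 50 − 20) = 36, so the A_1-coordinate is 36/(-45) = -4/5.
[A_1PA_3] = ½·((-5)·(3−(-7)) + 3·(-7−(-2)) + 5·(-2−3)) = ½·(-50 − 15 − 25) = -45, so the A_2-coordinate is 1.
[A_1A_2P] = ½·((-5)·(7−3) + (-5)·(3−(-2)) + 3·(-2−7)) = ½·(-20 − 25 − 27) = -36, so the A_3-coordinate is 4/5.
Check: -4/5 + 1 + 4/5 = 1.

(-4/5, 1, 4/5)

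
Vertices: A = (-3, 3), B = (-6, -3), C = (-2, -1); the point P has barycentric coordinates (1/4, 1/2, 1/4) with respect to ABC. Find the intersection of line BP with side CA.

(-5/2, 1)

Line BP meets CA where the B-coordinate vanishes; zeroing P's B-weight and renormalizing leaves C, A-weights 1/4 : 1/4 → (1/2, 1/2).
So Q = (1/2)·C + (1/2)·A = (-5/2, 1).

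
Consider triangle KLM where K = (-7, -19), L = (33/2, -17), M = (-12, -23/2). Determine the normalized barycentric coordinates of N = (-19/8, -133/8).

(1/2, 1/4, 1/4)

Signed area of the reference triangle: [KLM] = ½·((-7)·(-17−(-23/2)) + (33/2)·(-23/2−(-19)) + (-12)·(-19−(-17))) = ½·(77/2 + 495/4 + 24) = 745/8.
[NLM] = ½·((-19/8)·(-17−(-23/2)) + (33/2)·(-23/2−(-133/8)) + (-12)·(-133/8−(-17))) = ½·(209/16 + 1353/16 − 9/2) = 745/16, so the K-coordinate is (745/16)/(745/8) = 1/2.
[KNM] = ½·((-7)·(-133/8−(-23/2)) + (-19/8)·(-23/2−(-19)) + (-12)·(-19−(-133/8))) = ½·(287/8 − 285/16 + 57/2) = 745/32, so the L-coordinate is 1/4.
[KLN] = ½·((-7)·(-17−(-133/8)) + (33/2)·(-133/8−(-19)) + (-19/8)·(-19−(-17))) = ½·(21/8 + 627/16 + 19/4) = 745/32, so the M-coordinate is 1/4.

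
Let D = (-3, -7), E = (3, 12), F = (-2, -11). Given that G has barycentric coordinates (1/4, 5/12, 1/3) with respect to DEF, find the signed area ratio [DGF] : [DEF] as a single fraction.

The signed ratio [DGF]/[DEF] equals the barycentric coordinate of G at vertex E, which is 5/12.

5/12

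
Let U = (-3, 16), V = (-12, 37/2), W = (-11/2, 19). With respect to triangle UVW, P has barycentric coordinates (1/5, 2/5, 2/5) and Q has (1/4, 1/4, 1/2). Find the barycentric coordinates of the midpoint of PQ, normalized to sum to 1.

Since both coordinate triples sum to 1, the midpoint's barycentrics are the componentwise average.
(1/5+1/4)/2 = 9/40; similarly 13/40 and 9/20.

(9/40, 13/40, 9/20)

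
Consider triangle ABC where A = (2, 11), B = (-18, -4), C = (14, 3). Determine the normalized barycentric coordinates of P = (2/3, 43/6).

Signed area of the reference triangle: [ABC] = ½·(2·(-4−3) + (-18)·(3−11) + 14·(11−(-4))) = ½·(-14 + 144 + 210) = 170.
[PBC] = ½·((2/3)·(-4−3) + (-18)·(3−(43/6)) + 14·(43/6−(-4))) = ½·(-14/3 + 75 + 469/3) = 340/3, so the A-coordinate is (340/3)/170 = 2/3.
[APC] = ½·(2·(43/6−3) + (2/3)·(3−11) + 14·(11−(43/6))) = ½·(25/3 − 16/3 + 161/3) = 85/3, so the B-coordinate is 1/6.
[ABP] = ½·(2·(-4−(43/6)) + (-18)·(43/6−11) + (2/3)·(11−(-4))) = ½·(-67/3 + 69 + 10) = 85/3, so the C-coordinate is 1/6.

(2/3, 1/6, 1/6)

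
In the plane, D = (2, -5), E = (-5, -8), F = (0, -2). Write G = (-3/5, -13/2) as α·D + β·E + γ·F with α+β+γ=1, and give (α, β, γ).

(7/10, 2/5, -1/10)

Signed area of the reference triangle: [DEF] = ½·(2·(-8−(-2)) + (-5)·(-2−(-5)) + 0·(-5−(-8))) = ½·(-12 − 15 + 0) = -27/2.
[GEF] = ½·((-3/5)·(-8−(-2)) + (-5)·(-2−(-13/2)) + 0·(-13/2−(-8))) = ½·(18/5 − 45/2 + 0) = -189/20, so the D-coordinate is (-189/20)/(-27/2) = 7/10.
[DGF] = ½·(2·(-13/2−(-2)) + (-3/5)·(-2−(-5)) + 0·(-5−(-13/2))) = ½·(-9 − 9/5 + 0) = -27/5, so the E-coordinate is 2/5.
[DEG] = ½·(2·(-8−(-13/2)) + (-5)·(-13/2−(-5)) + (-3/5)·(-5−(-8))) = ½·(-3 + 15/2 − 9/5) = 27/20, so the F-coordinate is -1/10.
Check: 7/10 + 2/5 − 1/10 = 1.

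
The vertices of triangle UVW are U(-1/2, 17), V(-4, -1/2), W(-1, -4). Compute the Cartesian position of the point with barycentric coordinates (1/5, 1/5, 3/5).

(-3/2, 9/10)

P = (1/5)·U + (1/5)·V + (3/5)·W.
x-coordinate: (1/5)·(-1/2) + (1/5)·(-4) + (3/5)·(-1) = -3/2.
y-coordinate: (1/5)·17 + (1/5)·(-1/2) + (3/5)·(-4) = 9/10.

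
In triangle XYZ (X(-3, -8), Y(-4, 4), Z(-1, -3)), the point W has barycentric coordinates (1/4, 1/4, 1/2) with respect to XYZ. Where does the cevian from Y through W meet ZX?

Line YW meets ZX where the Y-coordinate vanishes; zeroing W's Y-weight and renormalizing leaves Z, X-weights 1/2 : 1/4 → (2/3, 1/3).
So V = (2/3)·Z + (1/3)·X = (-5/3, -14/3).

(-5/3, -14/3)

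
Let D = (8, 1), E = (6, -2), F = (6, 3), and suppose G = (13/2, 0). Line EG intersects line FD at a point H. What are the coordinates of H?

Barycentric coordinates of G with respect to DEF: (1/4, 1/2, 1/4).
On side FD the E-coordinate is zero; dropping G's E-weight 1/2 and renormalizing the remaining 1/4 : 1/4 gives weights 1/2, 1/2 on F, D.
H = (1/2)·(6, 3) + (1/2)·(8, 1) = (7, 2).

(7, 2)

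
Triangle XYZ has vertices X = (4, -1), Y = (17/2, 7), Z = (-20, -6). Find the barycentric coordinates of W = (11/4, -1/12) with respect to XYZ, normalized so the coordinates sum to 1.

Signed area of the reference triangle: [XYZ] = ½·(4·(7−(-6)) + (17/2)·(-6−(-1)) + (-20)·(-1−7)) = ½·(52 − 85/2 + 160) = 339/4.
[WYZ] = ½·((11/4)·(7−(-6)) + (17/2)·(-6−(-1/12)) + (-20)·(-1/12−7)) = ½·(143/4 − 1207/24 + 425/3) = 1017/16, so the X-coordinate is (1017/16)/(339/4) = 3/4.
[XWZ] = ½·(4·(-1/12−(-6)) + (11/4)·(-6−(-1)) + (-20)·(-1−(-1/12))) = ½·(71/3 − 55/4 + 55/3) = 113/8, so the Y-coordinate is 1/6.
[XYW] = ½·(4·(7−(-1/12)) + (17/2)·(-1/12−(-1)) + (11/4)·(-1−7)) = ½·(85/3 + 187/24 − 22) = 113/16, so the Z-coordinate is 1/12.
Check: 3/4 + 1/6 + 1/12 = 1.

(3/4, 1/6, 1/12)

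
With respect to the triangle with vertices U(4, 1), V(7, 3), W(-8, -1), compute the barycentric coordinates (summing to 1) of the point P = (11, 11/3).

(1/3, 1, -1/3)

Signed area of the reference triangle: [UVW] = ½·(4·(3−(-1)) + 7·(-1−1) + (-8)·(1−3)) = ½·(16 − 14 + 16) = 9.
[PVW] = ½·(11·(3−(-1)) + 7·(-1−(11/3)) + (-8)·(11/3−3)) = ½·(44 − 98/3 − 16/3) = 3, so the U-coordinate is 3/9 = 1/3.
[UPW] = ½·(4·(11/3−(-1)) + 11·(-1−1) + (-8)·(1−(11/3))) = ½·(56/3 − 22 + 64/3) = 9, so the V-coordinate is 1.
[UVP] = ½·(4·(3−(11/3)) + 7·(11/3−1) + 11·(1−3)) = ½·(-8/3 + 56/3 − 22) = -3, so the W-coordinate is -1/3.
Check: 1/3 + 1 − 1/3 = 1.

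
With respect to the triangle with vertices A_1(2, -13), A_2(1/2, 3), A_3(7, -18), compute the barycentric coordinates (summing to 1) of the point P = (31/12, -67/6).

(2/3, 1/6, 1/6)

Signed area of the reference triangle: [A_1A_2A_3] = ½·(2·(3−(-18)) + (1/2)·(-18−(-13)) + 7·(-13−3)) = ½·(42 − 5/2 − 112) = -145/4.
[PA_2A_3] = ½·((31/12)·(3−(-18)) + (1/2)·(-18−(-67/6)) + 7·(-67/6−3)) = ½·(217/4 − 41/12 − 595/6) = -145/6, so the A_1-coordinate is (-145/6)/(-145/4) = 2/3.
[A_1PA_3] = ½·(2·(-67/6−(-18)) + (31/12)·(-18−(-13)) + 7·(-13−(-67/6))) = ½·(41/3 − 155/12 − 77/6) = -145/24, so the A_2-coordinate is 1/6.
[A_1A_2P] = ½·(2·(3−(-67/6)) + (1/2)·(-67/6−(-13)) + (31/12)·(-13−3)) = ½·(85/3 + 11/12 − 124/3) = -145/24, so the A_3-coordinate is 1/6.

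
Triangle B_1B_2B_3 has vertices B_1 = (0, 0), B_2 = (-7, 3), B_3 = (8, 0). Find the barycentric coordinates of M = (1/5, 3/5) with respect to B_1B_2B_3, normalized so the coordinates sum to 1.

Signed area of the reference triangle: [B_1B_2B_3] = ½·(0·(3−0) + (-7)·(0−0) + 8·(0−3)) = ½·(0 + 0 − 24) = -12.
[MB_2B_3] = ½·((1/5)·(3−0) + (-7)·(0−(3/5)) + 8·(3/5−3)) = ½·(3/5 + 21/5 − 96/5) = -36/5, so the B_1-coordinate is (-36/5)/(-12) = 3/5.
[B_1MB_3] = ½·(0·(3/5−0) + (1/5)·(0−0) + 8·(0−(3/5))) = ½·(0 + 0 − 24/5) = -12/5, so the B_2-coordinate is 1/5.
[B_1B_2M] = ½·(0·(3−(3/5)) + (-7)·(3/5−0) + (1/5)·(0−3)) = ½·(0 − 21/5 − 3/5) = -12/5, so the B_3-coordinate is 1/5.
Check: 3/5 + 1/5 + 1/5 = 1.

(3/5, 1/5, 1/5)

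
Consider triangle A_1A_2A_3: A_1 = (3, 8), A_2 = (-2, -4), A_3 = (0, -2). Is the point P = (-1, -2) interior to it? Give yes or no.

Barycentric coordinates of P: (1/7, 5/7, 1/7).
The three coordinates are positive, positive, positive; a point is interior exactly when all three are positive.

yes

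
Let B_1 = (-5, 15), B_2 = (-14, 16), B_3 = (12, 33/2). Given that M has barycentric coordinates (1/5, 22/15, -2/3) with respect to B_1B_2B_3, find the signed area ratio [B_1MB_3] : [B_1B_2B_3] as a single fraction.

The signed ratio [B_1MB_3]/[B_1B_2B_3] equals the barycentric coordinate of M at vertex B_2, which is 22/15.

22/15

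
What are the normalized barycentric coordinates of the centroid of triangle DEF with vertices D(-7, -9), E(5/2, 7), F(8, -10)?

The centroid is the average of the vertices, so each weight is 1/3.

(1/3, 1/3, 1/3)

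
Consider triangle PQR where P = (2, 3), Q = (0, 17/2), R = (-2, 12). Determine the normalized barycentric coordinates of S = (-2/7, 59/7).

(2/7, 2/7, 3/7)

Signed area of the reference triangle: [PQR] = ½·(2·(17/2−12) + 0·(12−3) + (-2)·(3−(17/2))) = ½·(-7 + 0 + 11) = 2.
[SQR] = ½·((-2/7)·(17/2−12) + 0·(12−(59/7)) + (-2)·(59/7−(17/2))) = ½·(1 + 0 + 1/7) = 4/7, so the P-coordinate is (4/7)/2 = 2/7.
[PSR] = ½·(2·(59/7−12) + (-2/7)·(12−3) + (-2)·(3−(59/7))) = ½·(-50/7 − 18/7 + 76/7) = 4/7, so the Q-coordinate is 2/7.
[PQS] = ½·(2·(17/2−(59/7)) + 0·(59/7−3) + (-2/7)·(3−(17/2))) = ½·(1/7 + 0 + 11/7) = 6/7, so the R-coordinate is 3/7.
Check: 2/7 + 2/7 + 3/7 = 1.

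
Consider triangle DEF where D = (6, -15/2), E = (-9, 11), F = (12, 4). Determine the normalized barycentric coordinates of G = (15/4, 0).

(1/2, 1/4, 1/4)

Signed area of the reference triangle: [DEF] = ½·(6·(11−4) + (-9)·(4−(-15/2)) + 12·(-15/2−11)) = ½·(42 − 207/2 − 222) = -567/4.
[GEF] = ½·((15/4)·(11−4) + (-9)·(4−0) + 12·(0−11)) = ½·(105/4 − 36 − 132) = -567/8, so the D-coordinate is (-567/8)/(-567/4) = 1/2.
[DGF] = ½·(6·(0−4) + (15/4)·(4−(-15/2)) + 12·(-15/2−0)) = ½·(-24 + 345/8 − 90) = -567/16, so the E-coordinate is 1/4.
[DEG] = ½·(6·(11−0) + (-9)·(0−(-15/2)) + (15/4)·(-15/2−11)) = ½·(66 − 135/2 − 555/8) = -567/16, so the F-coordinate is 1/4.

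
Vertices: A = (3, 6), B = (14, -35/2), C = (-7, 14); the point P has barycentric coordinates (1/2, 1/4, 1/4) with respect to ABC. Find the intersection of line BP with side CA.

(-1/3, 26/3)

Line BP meets CA where the B-coordinate vanishes; zeroing P's B-weight and renormalizing leaves C, A-weights 1/4 : 1/2 → (1/3, 2/3).
So Q = (1/3)·C + (2/3)·A = (-1/3, 26/3).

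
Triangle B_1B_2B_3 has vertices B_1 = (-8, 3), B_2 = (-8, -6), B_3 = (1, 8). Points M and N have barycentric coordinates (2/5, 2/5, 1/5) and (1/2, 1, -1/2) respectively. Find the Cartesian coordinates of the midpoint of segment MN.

(-187/20, -81/20)

Barycentric coordinates of the midpoint are the average: (9/20, 7/10, -3/20).
Converting: (9/20)·B_1 + (7/10)·B_2 + (-3/20)·B_3 = (-187/20, -81/20).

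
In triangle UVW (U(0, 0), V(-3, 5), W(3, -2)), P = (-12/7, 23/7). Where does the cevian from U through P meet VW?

(-2, 23/6)

Barycentric coordinates of P with respect to UVW: (1/7, 5/7, 1/7).
On side VW the U-coordinate is zero; dropping P's U-weight 1/7 and renormalizing the remaining 5/7 : 1/7 gives weights 5/6, 1/6 on V, W.
Q = (5/6)·(-3, 5) + (1/6)·(3, -2) = (-2, 23/6).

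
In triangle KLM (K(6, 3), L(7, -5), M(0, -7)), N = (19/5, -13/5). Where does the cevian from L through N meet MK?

Barycentric coordinates of N with respect to KLM: (2/5, 1/5, 2/5).
On side MK the L-coordinate is zero; dropping N's L-weight 1/5 and renormalizing the remaining 2/5 : 2/5 gives weights 1/2, 1/2 on M, K.
J = (1/2)·(0, -7) + (1/2)·(6, 3) = (3, -2).

(3, -2)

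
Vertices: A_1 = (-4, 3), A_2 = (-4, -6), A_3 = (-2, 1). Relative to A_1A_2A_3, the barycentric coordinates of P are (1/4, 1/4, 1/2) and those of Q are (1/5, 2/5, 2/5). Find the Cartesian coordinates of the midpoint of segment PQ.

Barycentric coordinates of the midpoint are the average: (9/40, 13/40, 9/20).
Converting: (9/40)·A_1 + (13/40)·A_2 + (9/20)·A_3 = (-31/10, -33/40).

(-31/10, -33/40)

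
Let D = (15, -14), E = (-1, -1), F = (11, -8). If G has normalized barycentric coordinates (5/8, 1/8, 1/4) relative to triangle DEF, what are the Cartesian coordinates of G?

G = (5/8)·D + (1/8)·E + (1/4)·F.
x-coordinate: (5/8)·15 + (1/8)·(-1) + (1/4)·11 = 12.
y-coordinate: (5/8)·(-14) + (1/8)·(-1) + (1/4)·(-8) = -87/8.

(12, -87/8)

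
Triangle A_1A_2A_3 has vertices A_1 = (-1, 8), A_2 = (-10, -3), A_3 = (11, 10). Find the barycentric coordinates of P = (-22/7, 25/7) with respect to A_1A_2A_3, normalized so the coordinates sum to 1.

Signed area of the reference triangle: [A_1A_2A_3] = ½·((-1)·(-3−10) + (-10)·(10−8) + 11·(8−(-3))) = ½·(13 − 20 + 121) = 57.
[PA_2A_3] = ½·((-22/7)·(-3−10) + (-10)·(10−(25/7)) + 11·(25/7−(-3))) = ½·(286/7 − 450/7 + 506/7) = 171/7, so the A_1-coordinate is (171/7)/57 = 3/7.
[A_1PA_3] = ½·((-1)·(25/7−10) + (-22/7)·(10−8) + 11·(8−(25/7))) = ½·(45/7 − 44/7 + 341/7) = 171/7, so the A_2-coordinate is 3/7.
[A_1A_2P] = ½·((-1)·(-3−(25/7)) + (-10)·(25/7−8) + (-22/7)·(8−(-3))) = ½·(46/7 + 310/7 − 242/7) = 57/7, so the A_3-coordinate is 1/7.
Check: 3/7 + 3/7 + 1/7 = 1.

(3/7, 3/7, 1/7)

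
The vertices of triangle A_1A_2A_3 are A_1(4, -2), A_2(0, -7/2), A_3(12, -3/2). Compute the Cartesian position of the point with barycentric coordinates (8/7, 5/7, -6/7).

P = (8/7)·A_1 + (5/7)·A_2 + (-6/7)·A_3.
x-coordinate: (8/7)·4 + (5/7)·0 + (-6/7)·12 = -40/7.
y-coordinate: (8/7)·(-2) + (5/7)·(-7/2) + (-6/7)·(-3/2) = -7/2.

(-40/7, -7/2)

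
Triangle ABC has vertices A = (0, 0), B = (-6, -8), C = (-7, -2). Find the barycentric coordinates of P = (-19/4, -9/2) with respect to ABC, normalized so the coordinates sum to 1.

Signed area of the reference triangle: [ABC] = ½·(0·(-8−(-2)) + (-6)·(-2−0) + (-7)·(0−(-8))) = ½·(0 + 12 − 56) = -22.
[PBC] = ½·((-19/4)·(-8−(-2)) + (-6)·(-2−(-9/2)) + (-7)·(-9/2−(-8))) = ½·(57/2 − 15 − 49/2) = -11/2, so the A-coordinate is (-11/2)/(-22) = 1/4.
[APC] = ½·(0·(-9/2−(-2)) + (-19/4)·(-2−0) + (-7)·(0−(-9/2))) = ½·(0 + 19/2 − 63/2) = -11, so the B-coordinate is 1/2.
[ABP] = ½·(0·(-8−(-9/2)) + (-6)·(-9/2−0) + (-19/4)·(0−(-8))) = ½·(0 + 27 − 38) = -11/2, so the C-coordinate is 1/4.
Check: 1/4 + 1/2 + 1/4 = 1.

(1/4, 1/2, 1/4)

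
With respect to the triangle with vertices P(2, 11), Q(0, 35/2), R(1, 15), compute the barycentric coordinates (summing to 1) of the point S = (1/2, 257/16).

Signed area of the reference triangle: [PQR] = ½·(2·(35/2−15) + 0·(15−11) + 1·(11−(35/2))) = ½·(5 + 0 − 13/2) = -3/4.
[SQR] = ½·((1/2)·(35/2−15) + 0·(15−(257/16)) + 1·(257/16−(35/2))) = ½·(5/4 + 0 − 23/16) = -3/32, so the P-coordinate is (-3/32)/(-3/4) = 1/8.
[PSR] = ½·(2·(257/16−15) + (1/2)·(15−11) + 1·(11−(257/16))) = ½·(17/8 + 2 − 81/16) = -15/32, so the Q-coordinate is 5/8.
[PQS] = ½·(2·(35/2−(257/16)) + 0·(257/16−11) + (1/2)·(11−(35/2))) = ½·(23/8 + 0 − 13/4) = -3/16, so the R-coordinate is 1/4.
Check: 1/8 + 5/8 + 1/4 = 1.

(1/8, 5/8, 1/4)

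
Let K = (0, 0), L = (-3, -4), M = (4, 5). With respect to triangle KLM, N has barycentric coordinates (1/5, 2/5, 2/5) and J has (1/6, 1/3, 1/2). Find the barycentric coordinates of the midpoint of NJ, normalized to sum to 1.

Since both coordinate triples sum to 1, the midpoint's barycentrics are the componentwise average.
(1/5+1/6)/2 = 11/60; similarly 11/30 and 9/20.

(11/60, 11/30, 9/20)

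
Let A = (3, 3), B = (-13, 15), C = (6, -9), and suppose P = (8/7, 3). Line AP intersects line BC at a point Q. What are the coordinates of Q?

(-7/2, 3)

Barycentric coordinates of P with respect to ABC: (5/7, 1/7, 1/7).
On side BC the A-coordinate is zero; dropping P's A-weight 5/7 and renormalizing the remaining 1/7 : 1/7 gives weights 1/2, 1/2 on B, C.
Q = (1/2)·(-13, 15) + (1/2)·(6, -9) = (-7/2, 3).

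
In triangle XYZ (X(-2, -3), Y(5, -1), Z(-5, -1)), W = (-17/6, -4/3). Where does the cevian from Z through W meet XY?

Barycentric coordinates of W with respect to XYZ: (1/6, 1/6, 2/3).
On side XY the Z-coordinate is zero; dropping W's Z-weight 2/3 and renormalizing the remaining 1/6 : 1/6 gives weights 1/2, 1/2 on X, Y.
V = (1/2)·(-2, -3) + (1/2)·(5, -1) = (3/2, -2).

(3/2, -2)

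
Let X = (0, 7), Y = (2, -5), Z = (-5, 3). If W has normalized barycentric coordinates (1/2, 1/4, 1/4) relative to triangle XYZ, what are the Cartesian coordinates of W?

(-3/4, 3)

W = (1/2)·X + (1/4)·Y + (1/4)·Z.
x-coordinate: (1/2)·0 + (1/4)·2 + (1/4)·(-5) = -3/4.
y-coordinate: (1/2)·7 + (1/4)·(-5) + (1/4)·3 = 3.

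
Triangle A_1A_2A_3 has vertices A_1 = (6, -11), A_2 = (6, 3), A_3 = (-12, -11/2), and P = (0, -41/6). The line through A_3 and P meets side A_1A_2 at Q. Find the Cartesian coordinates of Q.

(6, -15/2)

Barycentric coordinates of P with respect to A_1A_2A_3: (1/2, 1/6, 1/3).
On side A_1A_2 the A_3-coordinate is zero; dropping P's A_3-weight 1/3 and renormalizing the remaining 1/2 : 1/6 gives weights 3/4, 1/4 on A_1, A_2.
Q = (3/4)·(6, -11) + (1/4)·(6, 3) = (6, -15/2).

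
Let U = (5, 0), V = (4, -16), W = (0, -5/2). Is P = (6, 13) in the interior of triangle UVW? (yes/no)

no

Barycentric coordinates of P: (286/155, -25/31, -6/155).
The three coordinates are positive, negative, negative; a point is interior exactly when all three are positive.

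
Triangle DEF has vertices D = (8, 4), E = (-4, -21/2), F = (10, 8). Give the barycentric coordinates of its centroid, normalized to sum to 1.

(1/3, 1/3, 1/3)

The centroid is the average of the vertices, so each weight is 1/3.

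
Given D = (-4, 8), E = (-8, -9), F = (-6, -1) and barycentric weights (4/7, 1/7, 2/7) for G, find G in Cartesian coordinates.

(-36/7, 3)

G = (4/7)·D + (1/7)·E + (2/7)·F.
x-coordinate: (4/7)·(-4) + (1/7)·(-8) + (2/7)·(-6) = -36/7.
y-coordinate: (4/7)·8 + (1/7)·(-9) + (2/7)·(-1) = 3.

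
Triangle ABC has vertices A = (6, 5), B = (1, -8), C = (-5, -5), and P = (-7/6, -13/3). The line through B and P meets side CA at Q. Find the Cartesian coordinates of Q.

(-9/4, -5/2)

Barycentric coordinates of P with respect to ABC: (1/6, 1/3, 1/2).
On side CA the B-coordinate is zero; dropping P's B-weight 1/3 and renormalizing the remaining 1/2 : 1/6 gives weights 3/4, 1/4 on C, A.
Q = (3/4)·(-5, -5) + (1/4)·(6, 5) = (-9/4, -5/2).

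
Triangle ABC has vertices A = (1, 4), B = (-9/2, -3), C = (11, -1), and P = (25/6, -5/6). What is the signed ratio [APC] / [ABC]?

[ABC] = ½·(1·(-3−(-1)) + (-9/2)·(-1−4) + 11·(4−(-3))) = ½·(-2 + 45/2 + 77) = 195/4.
[APC] = ½·(1·(-5/6−(-1)) + (25/6)·(-1−4) + 11·(4−(-5/6))) = ½·(1/6 − 125/6 + 319/6) = 65/4, so the ratio is (65/4)/(195/4) = 1/3.

1/3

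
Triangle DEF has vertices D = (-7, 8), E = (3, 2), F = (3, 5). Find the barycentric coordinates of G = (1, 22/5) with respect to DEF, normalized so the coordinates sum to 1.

Signed area of the reference triangle: [DEF] = ½·((-7)·(2−5) + 3·(5−8) + 3·(8−2)) = ½·(21 − 9 + 18) = 15.
[GEF] = ½·(1·(2−5) + 3·(5−(22/5)) + 3·(22/5−2)) = ½·(-3 + 9/5 + 36/5) = 3, so the D-coordinate is 3/15 = 1/5.
[DGF] = ½·((-7)·(22/5−5) + 1·(5−8) + 3·(8−(22/5))) = ½·(21/5 − 3 + 54/5) = 6, so the E-coordinate is 2/5.
[DEG] = ½·((-7)·(2−(22/5)) + 3·(22/5−8) + 1·(8−2)) = ½·(84/5 − 54/5 + 6) = 6, so the F-coordinate is 2/5.

(1/5, 2/5, 2/5)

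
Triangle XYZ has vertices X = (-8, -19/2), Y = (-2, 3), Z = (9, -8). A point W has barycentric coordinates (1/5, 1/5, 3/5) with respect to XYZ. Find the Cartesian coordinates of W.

(17/5, -61/10)

W = (1/5)·X + (1/5)·Y + (3/5)·Z.
x-coordinate: (1/5)·(-8) + (1/5)·(-2) + (3/5)·9 = 17/5.
y-coordinate: (1/5)·(-19/2) + (1/5)·3 + (3/5)·(-8) = -61/10.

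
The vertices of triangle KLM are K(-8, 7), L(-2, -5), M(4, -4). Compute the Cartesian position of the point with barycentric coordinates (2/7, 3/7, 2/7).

N = (2/7)·K + (3/7)·L + (2/7)·M.
x-coordinate: (2/7)·(-8) + (3/7)·(-2) + (2/7)·4 = -2.
y-coordinate: (2/7)·7 + (3/7)·(-5) + (2/7)·(-4) = -9/7.

(-2, -9/7)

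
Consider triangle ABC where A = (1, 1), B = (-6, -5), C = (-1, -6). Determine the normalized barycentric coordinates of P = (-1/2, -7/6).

(2/3, 1/6, 1/6)

Signed area of the reference triangle: [ABC] = ½·(1·(-5−(-6)) + (-6)·(-6−1) + (-1)·(1−(-5))) = ½·(1 + 42 − 6) = 37/2.
[PBC] = ½·((-1/2)·(-5−(-6)) + (-6)·(-6−(-7/6)) + (-1)·(-7/6−(-5))) = ½·(-1/2 + 29 − 23/6) = 37/3, so the A-coordinate is (37/3)/(37/2) = 2/3.
[APC] = ½·(1·(-7/6−(-6)) + (-1/2)·(-6−1) + (-1)·(1−(-7/6))) = ½·(29/6 + 7/2 − 13/6) = 37/12, so the B-coordinate is 1/6.
[ABP] = ½·(1·(-5−(-7/6)) + (-6)·(-7/6−1) + (-1/2)·(1−(-5))) = ½·(-23/6 + 13 − 3) = 37/12, so the C-coordinate is 1/6.
Check: 2/3 + 1/6 + 1/6 = 1.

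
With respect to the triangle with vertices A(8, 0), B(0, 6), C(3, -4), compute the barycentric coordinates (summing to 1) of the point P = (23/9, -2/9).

(1/9, 1/3, 5/9)

Signed area of the reference triangle: [ABC] = ½·(8·(6−(-4)) + 0·(-4−0) + 3·(0−6)) = ½·(80 + 0 − 18) = 31.
[PBC] = ½·((23/9)·(6−(-4)) + 0·(-4−(-2/9)) + 3·(-2/9−6)) = ½·(230/9 + 0 − 56/3) = 31/9, so the A-coordinate is (31/9)/31 = 1/9.
[APC] = ½·(8·(-2/9−(-4)) + (23/9)·(-4−0) + 3·(0−(-2/9))) = ½·(272/9 − 92/9 + 2/3) = 31/3, so the B-coordinate is 1/3.
[ABP] = ½·(8·(6−(-2/9)) + 0·(-2/9−0) + (23/9)·(0−6)) = ½·(448/9 + 0 − 46/3) = 155/9, so the C-coordinate is 5/9.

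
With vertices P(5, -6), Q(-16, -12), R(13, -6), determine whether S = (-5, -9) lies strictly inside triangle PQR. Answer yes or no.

Barycentric coordinates of S: (7/16, 1/2, 1/16).
The three coordinates are positive, positive, positive; a point is interior exactly when all three are positive.

yes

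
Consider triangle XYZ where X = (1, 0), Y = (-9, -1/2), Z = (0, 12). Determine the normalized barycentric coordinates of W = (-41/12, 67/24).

Signed area of the reference triangle: [XYZ] = ½·(1·(-1/2−12) + (-9)·(12−0) + 0·(0−(-1/2))) = ½·(-25/2 − 108 + 0) = -241/4.
[WYZ] = ½·((-41/12)·(-1/2−12) + (-9)·(12−(67/24)) + 0·(67/24−(-1/2))) = ½·(1025/24 − 663/8 + 0) = -241/12, so the X-coordinate is (-241/12)/(-241/4) = 1/3.
[XWZ] = ½·(1·(67/24−12) + (-41/12)·(12−0) + 0·(0−(67/24))) = ½·(-221/24 − 41 + 0) = -1205/48, so the Y-coordinate is 5/12.
[XYW] = ½·(1·(-1/2−(67/24)) + (-9)·(67/24−0) + (-41/12)·(0−(-1/2))) = ½·(-79/24 − 201/8 − 41/24) = -241/16, so the Z-coordinate is 1/4.

(1/3, 5/12, 1/4)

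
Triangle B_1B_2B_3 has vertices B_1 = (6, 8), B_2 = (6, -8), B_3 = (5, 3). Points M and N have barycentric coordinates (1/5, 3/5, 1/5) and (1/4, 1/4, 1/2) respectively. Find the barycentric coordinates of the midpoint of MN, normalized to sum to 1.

Since both coordinate triples sum to 1, the midpoint's barycentrics are the componentwise average.
(1/5+1/4)/2 = 9/40; similarly 17/40 and 7/20.

(9/40, 17/40, 7/20)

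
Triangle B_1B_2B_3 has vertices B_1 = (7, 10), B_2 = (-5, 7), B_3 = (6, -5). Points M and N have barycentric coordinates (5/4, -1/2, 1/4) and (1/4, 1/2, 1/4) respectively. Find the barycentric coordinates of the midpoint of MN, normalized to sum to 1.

Since both coordinate triples sum to 1, the midpoint's barycentrics are the componentwise average.
(5/4+1/4)/2 = 3/4; similarly 0 and 1/4.

(3/4, 0, 1/4)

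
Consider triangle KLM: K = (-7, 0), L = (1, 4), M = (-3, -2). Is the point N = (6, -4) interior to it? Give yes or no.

no

Barycentric coordinates of N: (-31/16, 5/16, 21/8).
The three coordinates are negative, positive, positive; a point is interior exactly when all three are positive.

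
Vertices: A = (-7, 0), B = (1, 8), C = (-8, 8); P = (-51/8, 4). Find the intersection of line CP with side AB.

(-27/5, 8/5)

Barycentric coordinates of P with respect to ABC: (1/2, 1/8, 3/8).
On side AB the C-coordinate is zero; dropping P's C-weight 3/8 and renormalizing the remaining 1/2 : 1/8 gives weights 4/5, 1/5 on A, B.
Q = (4/5)·(-7, 0) + (1/5)·(1, 8) = (-27/5, 8/5).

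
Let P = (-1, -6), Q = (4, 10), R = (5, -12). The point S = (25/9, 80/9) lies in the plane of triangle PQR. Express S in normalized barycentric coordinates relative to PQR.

(2/9, 8/9, -1/9)

Signed area of the reference triangle: [PQR] = ½·((-1)·(10−(-12)) + 4·(-12−(-6)) + 5·(-6−10)) = ½·(-22 − 24 − 80) = -63.
[SQR] = ½·((25/9)·(10−(-12)) + 4·(-12−(80/9)) + 5·(80/9−10)) = ½·(550/9 − 752/9 − 50/9) = -14, so the P-coordinate is (-14)/(-63) = 2/9.
[PSR] = ½·((-1)·(80/9−(-12)) + (25/9)·(-12−(-6)) + 5·(-6−(80/9))) = ½·(-188/9 − 50/3 − 670/9) = -56, so the Q-coordinate is 8/9.
[PQS] = ½·((-1)·(10−(80/9)) + 4·(80/9−(-6)) + (25/9)·(-6−10)) = ½·(-10/9 + 536/9 − 400/9) = 7, so the R-coordinate is -1/9.
Check: 2/9 + 8/9 − 1/9 = 1.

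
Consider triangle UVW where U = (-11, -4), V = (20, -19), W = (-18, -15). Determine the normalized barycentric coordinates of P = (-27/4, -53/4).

Signed area of the reference triangle: [UVW] = ½·((-11)·(-19−(-15)) + 20·(-15−(-4)) + (-18)·(-4−(-19))) = ½·(44 − 220 − 270) = -223.
[PVW] = ½·((-27/4)·(-19−(-15)) + 20·(-15−(-53/4)) + (-18)·(-53/4−(-19))) = ½·(27 − 35 − 207/2) = -223/4, so the U-coordinate is (-223/4)/(-223) = 1/4.
[UPW] = ½·((-11)·(-53/4−(-15)) + (-27/4)·(-15−(-4)) + (-18)·(-4−(-53/4))) = ½·(-77/4 + 297/4 − 333/2) = -223/4, so the V-coordinate is 1/4.
[UVP] = ½·((-11)·(-19−(-53/4)) + 20·(-53/4−(-4)) + (-27/4)·(-4−(-19))) = ½·(253/4 − 185 − 405/4) = -223/2, so the W-coordinate is 1/2.
Check: 1/4 + 1/4 + 1/2 = 1.

(1/4, 1/4, 1/2)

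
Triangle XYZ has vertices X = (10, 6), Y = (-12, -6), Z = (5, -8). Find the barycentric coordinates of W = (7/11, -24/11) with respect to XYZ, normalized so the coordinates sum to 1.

Signed area of the reference triangle: [XYZ] = ½·(10·(-6−(-8)) + (-12)·(-8−6) + 5·(6−(-6))) = ½·(20 + 168 + 60) = 124.
[WYZ] = ½·((7/11)·(-6−(-8)) + (-12)·(-8−(-24/11)) + 5·(-24/11−(-6))) = ½·(14/11 + 768/11 + 210/11) = 496/11, so the X-coordinate is (496/11)/124 = 4/11.
[XWZ] = ½·(10·(-24/11−(-8)) + (7/11)·(-8−6) + 5·(6−(-24/11))) = ½·(640/11 − 98/11 + 450/11) = 496/11, so the Y-coordinate is 4/11.
[XYW] = ½·(10·(-6−(-24/11)) + (-12)·(-24/11−6) + (7/11)·(6−(-6))) = ½·(-420/11 + 1080/11 + 84/11) = 372/11, so the Z-coordinate is 3/11.
Check: 4/11 + 4/11 + 3/11 = 1.

(4/11, 4/11, 3/11)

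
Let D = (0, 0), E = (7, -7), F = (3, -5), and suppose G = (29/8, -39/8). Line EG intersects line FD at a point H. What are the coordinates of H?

Barycentric coordinates of G with respect to DEF: (1/8, 1/4, 5/8).
On side FD the E-coordinate is zero; dropping G's E-weight 1/4 and renormalizing the remaining 5/8 : 1/8 gives weights 5/6, 1/6 on F, D.
H = (5/6)·(3, -5) + (1/6)·(0, 0) = (5/2, -25/6).

(5/2, -25/6)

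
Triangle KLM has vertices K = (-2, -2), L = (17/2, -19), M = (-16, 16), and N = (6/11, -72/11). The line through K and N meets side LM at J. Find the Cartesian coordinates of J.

(18/5, -12)

Barycentric coordinates of N with respect to KLM: (6/11, 4/11, 1/11).
On side LM the K-coordinate is zero; dropping N's K-weight 6/11 and renormalizing the remaining 4/11 : 1/11 gives weights 4/5, 1/5 on L, M.
J = (4/5)·(17/2, -19) + (1/5)·(-16, 16) = (18/5, -12).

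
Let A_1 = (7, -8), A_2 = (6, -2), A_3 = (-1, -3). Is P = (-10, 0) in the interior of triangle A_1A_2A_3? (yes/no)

no

Barycentric coordinates of P: (-30/43, -21/43, 94/43).
The three coordinates are negative, negative, positive; a point is interior exactly when all three are positive.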